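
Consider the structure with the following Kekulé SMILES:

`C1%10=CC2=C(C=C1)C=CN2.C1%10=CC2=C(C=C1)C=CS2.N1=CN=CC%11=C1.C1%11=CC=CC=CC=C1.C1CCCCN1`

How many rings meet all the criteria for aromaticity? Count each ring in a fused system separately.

The SMILES encodes a six-membered carbon ring with three alternating C=C double bonds, fused to a five-membered ring containing one N–H nitrogen and two C=C double bonds; a six-membered carbon ring with three alternating C=C double bonds, fused to a five-membered ring containing one sulfur and two C=C double bonds; a six-membered ring with nitrogens at positions 1 and 3 and three alternating double bonds; an eight-membered carbon ring with four alternating C=C double bonds; a six-membered saturated ring of five carbons and one N–H nitrogen.
The fused 6/5-membered bicyclic (with one N–H) is a single π system with 9 sp² atoms and 10 π electrons from ring double bonds plus a heteroatom lone pair. 10 = 4(2)+2, so the system is aromatic and both rings count as aromatic (indole).
The fused 6/5-membered bicyclic (with one sulfur) is a single π system with 9 sp² atoms and 10 π electrons from ring double bonds plus a heteroatom lone pair. 10 = 4(2)+2, so the system is aromatic and both rings count as aromatic (benzothiophene).
The 6-membered ring with two nitrogens (1,3) is fully conjugated (every ring atom contributes a p orbital); 3 ring double bonds give 6 π electrons. That satisfies 4n+2 with n=1, so it is aromatic (pyrimidine).
The 8-membered ring has only sp² ring atoms; a planar conformation would have a fully conjugated π system of 8 electrons. But 8 = 4(2), which is 4n not 4n+2, so it is not aromatic (cyclooctatetraene) — cyclooctatetraene distorts into a non-planar tub to avoid antiaromaticity.
The 6-membered ring with one N–H has only sp³ atoms, so it is not fully conjugated — not aromatic (piperidine).
5 of the 7 rings are aromatic. Total: 5.

5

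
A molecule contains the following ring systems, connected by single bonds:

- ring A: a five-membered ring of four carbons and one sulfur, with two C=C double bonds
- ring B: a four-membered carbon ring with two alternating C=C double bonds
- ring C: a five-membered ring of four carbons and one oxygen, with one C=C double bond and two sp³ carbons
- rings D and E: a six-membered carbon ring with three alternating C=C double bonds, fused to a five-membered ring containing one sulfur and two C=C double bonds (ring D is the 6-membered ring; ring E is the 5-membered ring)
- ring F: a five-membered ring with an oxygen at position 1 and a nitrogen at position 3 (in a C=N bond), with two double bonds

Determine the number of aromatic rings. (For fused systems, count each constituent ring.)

4

Ring A is fully conjugated (every ring atom contributes a p orbital); 2 ring double bonds (4 π electrons) plus a heteroatom lone pair (2) give 6 π electrons. 6 = 4(1)+2, so ring A is aromatic (thiophene).
Ring B has only sp² ring atoms; a planar conformation would have a fully conjugated π system of 4 electrons. But 4 = 4(1), which is 4n not 4n+2, so ring B is not aromatic (cyclobutadiene) — cyclobutadiene is antiaromatic and distorts to a rectangle.
Ring C has two sp³ carbons, so it is not fully conjugated — not aromatic (2,3-dihydrofuran).
Rings D and E form a fused bicyclic system (with one sulfur) with 9 sp² atoms and 10 π electrons from ring double bonds plus a heteroatom lone pair. 10 = 4(2)+2, so the system is aromatic and both rings count as aromatic (benzothiophene).
Ring F is planar and fully conjugated; 2 ring double bonds (4 π electrons) plus a heteroatom lone pair (2) give 6 π electrons. That satisfies 4n+2 with n=1, so ring F is aromatic (oxazole).
Aromatic: A, D, E, F. Total: 4.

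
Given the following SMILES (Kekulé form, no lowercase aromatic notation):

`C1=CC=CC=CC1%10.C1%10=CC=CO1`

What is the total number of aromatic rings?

1

The SMILES encodes a seven-membered carbon ring with three C=C double bonds and one sp³ carbon; a five-membered ring of four carbons and one oxygen, with two C=C double bonds.
The 7-membered ring has one sp³ carbon, so it is not fully conjugated — not aromatic (cycloheptatriene).
The 5-membered ring with one oxygen is planar and fully conjugated; 2 ring double bonds (4 π electrons) plus a heteroatom lone pair (2) give 6 π electrons. 6 = 4(1)+2, so it is aromatic (furan).
1 of the 2 rings is aromatic. Total: 1.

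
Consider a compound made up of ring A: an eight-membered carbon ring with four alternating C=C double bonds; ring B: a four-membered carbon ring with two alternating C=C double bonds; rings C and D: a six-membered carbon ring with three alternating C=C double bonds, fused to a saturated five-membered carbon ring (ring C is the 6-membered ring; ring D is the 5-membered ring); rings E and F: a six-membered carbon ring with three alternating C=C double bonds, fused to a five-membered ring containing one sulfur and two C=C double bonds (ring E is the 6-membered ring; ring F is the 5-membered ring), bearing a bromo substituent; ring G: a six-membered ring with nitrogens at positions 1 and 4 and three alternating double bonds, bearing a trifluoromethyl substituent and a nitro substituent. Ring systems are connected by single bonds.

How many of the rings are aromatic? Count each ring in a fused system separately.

4

Ring A has only sp² ring atoms; a planar conformation would have a fully conjugated π system of 8 electrons. But 8 = 4(2), which is 4n not 4n+2, so ring A is not aromatic (cyclooctatetraene) — cyclooctatetraene distorts into a non-planar tub to avoid antiaromaticity.
Ring B has only sp² ring atoms; a planar conformation would have a fully conjugated π system of 4 electrons. But 4 = 4(1), which is 4n not 4n+2, so ring B is not aromatic (cyclobutadiene) — cyclobutadiene is antiaromatic and distorts to a rectangle.
Ring C is fully conjugated (every ring atom contributes a p orbital); 3 ring double bonds give 6 π electrons. That satisfies 4n+2 with n=1, so ring C is aromatic (benzene ring).
Ring D has three sp³ carbons, so it is not fully conjugated — not aromatic (cyclopentane ring).
Rings E and F form a fused bicyclic system (with one sulfur) with 9 sp² atoms and 10 π electrons from ring double bonds plus a heteroatom lone pair. 10 = 4(2)+2, so the system is aromatic and both rings count as aromatic (benzothiophene).
Ring G has a continuous p-orbital overlap around the ring; 3 ring double bonds give 6 π electrons. That satisfies 4n+2 with n=1, so ring G is aromatic (pyrazine).
Aromatic: C, E, F, G. Total: 4.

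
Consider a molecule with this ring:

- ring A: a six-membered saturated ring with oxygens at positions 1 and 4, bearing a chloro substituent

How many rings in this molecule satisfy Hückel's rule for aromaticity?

Ring A has only sp³ atoms, so it is not fully conjugated — not aromatic (1,4-dioxane).

0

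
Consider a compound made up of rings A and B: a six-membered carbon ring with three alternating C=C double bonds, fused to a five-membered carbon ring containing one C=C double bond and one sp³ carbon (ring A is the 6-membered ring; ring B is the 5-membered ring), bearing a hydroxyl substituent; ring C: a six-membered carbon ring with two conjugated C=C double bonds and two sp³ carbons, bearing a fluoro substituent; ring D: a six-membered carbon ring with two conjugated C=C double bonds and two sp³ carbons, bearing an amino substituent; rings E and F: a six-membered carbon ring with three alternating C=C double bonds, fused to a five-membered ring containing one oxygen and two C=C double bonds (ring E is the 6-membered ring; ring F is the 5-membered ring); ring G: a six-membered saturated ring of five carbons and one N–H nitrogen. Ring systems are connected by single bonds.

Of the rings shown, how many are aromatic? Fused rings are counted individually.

Ring A has a continuous p-orbital overlap around the ring; 3 ring double bonds give 6 π electrons. 6 = 4(1)+2, so ring A is aromatic (benzene ring).
Ring B has one sp³ carbon, so it is not fully conjugated — not aromatic (cyclopentene ring).
Ring C has two sp³ carbons, so it is not fully conjugated — not aromatic (1,3-cyclohexadiene).
Ring D has two sp³ carbons, so it is not fully conjugated — not aromatic (1,3-cyclohexadiene).
Rings E and F form a fused bicyclic system (with one oxygen) with 9 sp² atoms and 10 π electrons from ring double bonds plus a heteroatom lone pair. 10 = 4(2)+2, so the system is aromatic and both rings count as aromatic (benzofuran).
Ring G has only sp³ atoms, so it is not fully conjugated — not aromatic (piperidine).
Aromatic: A, E, F. Total: 3.

3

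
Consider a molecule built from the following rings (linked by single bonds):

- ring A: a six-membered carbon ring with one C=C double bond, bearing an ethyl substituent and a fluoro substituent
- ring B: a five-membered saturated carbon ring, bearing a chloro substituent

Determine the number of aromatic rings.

Ring A has four sp³ carbons, so it is not fully conjugated — not aromatic (cyclohexene).
Ring B has only sp³ atoms, so it is not fully conjugated — not aromatic (cyclopentane).
No ring is aromatic. Total: 0.

0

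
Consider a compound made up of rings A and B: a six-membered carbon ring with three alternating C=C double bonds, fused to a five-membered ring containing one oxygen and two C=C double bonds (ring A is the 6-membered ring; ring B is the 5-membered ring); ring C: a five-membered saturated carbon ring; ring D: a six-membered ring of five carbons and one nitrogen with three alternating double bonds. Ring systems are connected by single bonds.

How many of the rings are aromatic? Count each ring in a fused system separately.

3

Rings A and B form a fused bicyclic system (with one oxygen) with 9 sp² atoms and 10 π electrons from ring double bonds plus a heteroatom lone pair. 10 = 4(2)+2, so the system is aromatic and both rings count as aromatic (benzofuran).
Ring C has only sp³ atoms, so it is not fully conjugated — not aromatic (cyclopentane).
Ring D has a continuous p-orbital overlap around the ring; 3 ring double bonds give 6 π electrons. That satisfies 4n+2 with n=1, so ring D is aromatic (pyridine).
Aromatic: A, B, D. Total: 3.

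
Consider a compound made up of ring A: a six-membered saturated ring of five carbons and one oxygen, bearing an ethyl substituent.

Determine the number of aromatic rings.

0

Ring A has only sp³ atoms, so it is not fully conjugated — not aromatic (tetrahydropyran).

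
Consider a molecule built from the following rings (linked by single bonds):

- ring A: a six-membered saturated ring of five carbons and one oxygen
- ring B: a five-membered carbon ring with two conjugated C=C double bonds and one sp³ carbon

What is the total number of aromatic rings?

0

Ring A has only sp³ atoms, so it is not fully conjugated — not aromatic (tetrahydropyran).
Ring B has one sp³ carbon, so it is not fully conjugated — not aromatic (cyclopentadiene).
No ring is aromatic. Total: 0.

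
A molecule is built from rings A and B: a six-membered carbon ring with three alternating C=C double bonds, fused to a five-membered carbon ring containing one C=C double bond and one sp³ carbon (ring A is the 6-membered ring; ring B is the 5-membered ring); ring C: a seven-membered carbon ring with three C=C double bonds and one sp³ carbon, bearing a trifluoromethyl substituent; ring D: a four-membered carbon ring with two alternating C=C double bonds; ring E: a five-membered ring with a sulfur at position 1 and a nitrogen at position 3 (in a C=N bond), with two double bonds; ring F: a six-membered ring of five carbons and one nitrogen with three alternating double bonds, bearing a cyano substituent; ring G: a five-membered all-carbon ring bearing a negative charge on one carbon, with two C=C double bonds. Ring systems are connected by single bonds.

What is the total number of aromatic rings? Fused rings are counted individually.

Ring A has a continuous p-orbital overlap around the ring; 3 ring double bonds give 6 π electrons. 6 = 4(1)+2, so ring A is aromatic (benzene ring).
Ring B has one sp³ carbon, so it is not fully conjugated — not aromatic (cyclopentene ring).
Ring C has one sp³ carbon, so it is not fully conjugated — not aromatic (cycloheptatriene).
Ring D has only sp² ring atoms; a planar conformation would have a fully conjugated π system of 4 electrons. But 4 = 4(1), which is 4n not 4n+2, so ring D is not aromatic (cyclobutadiene) — cyclobutadiene is antiaromatic and distorts to a rectangle.
Ring E is planar and fully conjugated; 2 ring double bonds (4 π electrons) plus a heteroatom lone pair (2) give 6 π electrons. That satisfies 4n+2 with n=1, so ring E is aromatic (thiazole).
Ring F is planar and fully conjugated; 3 ring double bonds give 6 π electrons. Since 6 = 4n+2 (n=1), ring F is aromatic (pyridine).
Ring G is planar and fully conjugated; 2 ring double bonds (4 π electrons) plus the carbanion lone pair (2) give 6 π electrons. That satisfies 4n+2 with n=1, so ring G is aromatic (cyclopentadienyl anion).
Aromatic: A, E, F, G. Total: 4.

4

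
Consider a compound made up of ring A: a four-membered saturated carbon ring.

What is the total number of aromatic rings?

0

Ring A has only sp³ atoms, so it is not fully conjugated — not aromatic (cyclobutane).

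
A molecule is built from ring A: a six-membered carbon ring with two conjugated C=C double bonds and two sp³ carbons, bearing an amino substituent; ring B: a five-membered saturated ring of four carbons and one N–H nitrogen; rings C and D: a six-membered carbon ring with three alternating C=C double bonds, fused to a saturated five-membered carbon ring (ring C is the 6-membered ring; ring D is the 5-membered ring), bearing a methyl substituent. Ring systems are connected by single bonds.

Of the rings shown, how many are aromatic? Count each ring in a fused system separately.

Ring A has two sp³ carbons, so it is not fully conjugated — not aromatic (1,3-cyclohexadiene).
Ring B has only sp³ atoms, so it is not fully conjugated — not aromatic (pyrrolidine).
Ring C is fully conjugated (every ring atom contributes a p orbital); 3 ring double bonds give 6 π electrons. Since 6 = 4n+2 (n=1), ring C is aromatic (benzene ring).
Ring D has three sp³ carbons, so it is not fully conjugated — not aromatic (cyclopentane ring).
Aromatic: C. Total: 1.

1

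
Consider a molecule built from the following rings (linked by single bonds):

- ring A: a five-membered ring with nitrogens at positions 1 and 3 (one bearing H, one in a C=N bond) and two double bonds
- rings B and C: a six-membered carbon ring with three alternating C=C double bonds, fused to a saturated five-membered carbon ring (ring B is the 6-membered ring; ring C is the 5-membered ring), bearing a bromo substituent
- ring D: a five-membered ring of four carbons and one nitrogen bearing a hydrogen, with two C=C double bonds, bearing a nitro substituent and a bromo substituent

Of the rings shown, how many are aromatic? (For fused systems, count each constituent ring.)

3

Ring A is fully conjugated (every ring atom contributes a p orbital); 2 ring double bonds (4 π electrons) plus a heteroatom lone pair (2) give 6 π electrons. 6 = 4(1)+2, so ring A is aromatic (imidazole).
Ring B is planar and fully conjugated; 3 ring double bonds give 6 π electrons. Since 6 = 4n+2 (n=1), ring B is aromatic (benzene ring).
Ring C has three sp³ carbons, so it is not fully conjugated — not aromatic (cyclopentane ring).
Ring D has a continuous p-orbital overlap around the ring; 2 ring double bonds (4 π electrons) plus a heteroatom lone pair (2) give 6 π electrons. That satisfies 4n+2 with n=1, so ring D is aromatic (pyrrole).
Aromatic: A, B, D. Total: 3.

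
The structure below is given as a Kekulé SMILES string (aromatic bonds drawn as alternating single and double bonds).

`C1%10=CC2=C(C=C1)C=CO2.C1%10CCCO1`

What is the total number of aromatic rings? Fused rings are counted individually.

The SMILES encodes a six-membered carbon ring with three alternating C=C double bonds, fused to a five-membered ring containing one oxygen and two C=C double bonds; a five-membered saturated ring of four carbons and one oxygen.
The fused 6/5-membered bicyclic (with one oxygen) is a single π system with 9 sp² atoms and 10 π electrons from ring double bonds plus a heteroatom lone pair. 10 = 4(2)+2, so the system is aromatic and both rings count as aromatic (benzofuran).
The 5-membered ring with one oxygen has only sp³ atoms, so it is not fully conjugated — not aromatic (tetrahydrofuran).
2 of the 3 rings are aromatic. Total: 2.

2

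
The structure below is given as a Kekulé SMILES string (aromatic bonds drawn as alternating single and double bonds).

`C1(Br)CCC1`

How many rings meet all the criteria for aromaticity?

0

The SMILES encodes a four-membered saturated carbon ring.
The 4-membered ring has only sp³ atoms, so it is not fully conjugated — not aromatic (cyclobutane).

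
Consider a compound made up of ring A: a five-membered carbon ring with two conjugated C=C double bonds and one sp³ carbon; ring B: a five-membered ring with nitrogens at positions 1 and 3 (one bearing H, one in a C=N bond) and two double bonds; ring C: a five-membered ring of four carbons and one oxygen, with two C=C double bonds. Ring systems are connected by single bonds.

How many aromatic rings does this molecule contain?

2

Ring A has one sp³ carbon, so it is not fully conjugated — not aromatic (cyclopentadiene).
Ring B has a continuous p-orbital overlap around the ring; 2 ring double bonds (4 π electrons) plus a heteroatom lone pair (2) give 6 π electrons. Since 6 = 4n+2 (n=1), ring B is aromatic (imidazole).
Ring C has a continuous p-orbital overlap around the ring; 2 ring double bonds (4 π electrons) plus a heteroatom lone pair (2) give 6 π electrons. That satisfies 4n+2 with n=1, so ring C is aromatic (furan).
Aromatic: B, C. Total: 2.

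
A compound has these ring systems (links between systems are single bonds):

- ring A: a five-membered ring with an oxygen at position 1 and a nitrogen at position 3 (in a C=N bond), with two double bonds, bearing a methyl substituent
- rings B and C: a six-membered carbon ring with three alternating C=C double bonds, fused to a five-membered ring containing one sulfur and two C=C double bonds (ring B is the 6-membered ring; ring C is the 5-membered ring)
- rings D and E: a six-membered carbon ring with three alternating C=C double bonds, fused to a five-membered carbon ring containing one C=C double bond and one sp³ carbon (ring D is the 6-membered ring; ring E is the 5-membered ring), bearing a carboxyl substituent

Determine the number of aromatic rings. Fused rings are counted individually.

4

Ring A is fully conjugated (every ring atom contributes a p orbital); 2 ring double bonds (4 π electrons) plus a heteroatom lone pair (2) give 6 π electrons. Since 6 = 4n+2 (n=1), ring A is aromatic (oxazole).
Rings B and C form a fused bicyclic system (with one sulfur) with 9 sp² atoms and 10 π electrons from ring double bonds plus a heteroatom lone pair. 10 = 4(2)+2, so the system is aromatic and both rings count as aromatic (benzothiophene).
Ring D is fully conjugated (every ring atom contributes a p orbital); 3 ring double bonds give 6 π electrons. That satisfies 4n+2 with n=1, so ring D is aromatic (benzene ring).
Ring E has one sp³ carbon, so it is not fully conjugated — not aromatic (cyclopentene ring).
Aromatic: A, B, C, D. Total: 4.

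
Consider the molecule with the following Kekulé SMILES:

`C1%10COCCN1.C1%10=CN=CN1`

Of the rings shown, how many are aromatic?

1

The SMILES encodes a six-membered saturated ring with an oxygen and an N–H nitrogen at positions 1 and 4; a five-membered ring with nitrogens at positions 1 and 3 (one bearing H, one in a C=N bond) and two double bonds.
The 6-membered ring with one oxygen and one N–H (1,4) has only sp³ atoms, so it is not fully conjugated — not aromatic (morpholine).
The 5-membered ring with two nitrogens (one N–H, one =N–) has a continuous p-orbital overlap around the ring; 2 ring double bonds (4 π electrons) plus a heteroatom lone pair (2) give 6 π electrons. 6 = 4(1)+2, so it is aromatic (imidazole).
1 of the 2 rings is aromatic. Total: 1.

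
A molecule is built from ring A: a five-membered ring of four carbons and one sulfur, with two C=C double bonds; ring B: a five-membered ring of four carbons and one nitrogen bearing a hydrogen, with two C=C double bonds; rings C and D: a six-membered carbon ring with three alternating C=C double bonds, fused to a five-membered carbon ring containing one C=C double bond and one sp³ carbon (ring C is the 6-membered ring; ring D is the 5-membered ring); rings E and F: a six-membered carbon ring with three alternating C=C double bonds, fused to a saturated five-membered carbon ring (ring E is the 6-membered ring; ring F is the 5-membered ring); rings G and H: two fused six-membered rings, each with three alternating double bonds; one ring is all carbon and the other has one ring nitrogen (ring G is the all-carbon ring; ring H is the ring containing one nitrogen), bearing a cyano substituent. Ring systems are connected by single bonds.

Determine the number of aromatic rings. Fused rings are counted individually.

Ring A is planar and fully conjugated; 2 ring double bonds (4 π electrons) plus a heteroatom lone pair (2) give 6 π electrons. 6 = 4(1)+2, so ring A is aromatic (thiophene).
Ring B is fully conjugated (every ring atom contributes a p orbital); 2 ring double bonds (4 π electrons) plus a heteroatom lone pair (2) give 6 π electrons. 6 = 4(1)+2, so ring B is aromatic (pyrrole).
Ring C is planar and fully conjugated; 3 ring double bonds give 6 π electrons. That satisfies 4n+2 with n=1, so ring C is aromatic (benzene ring).
Ring D has one sp³ carbon, so it is not fully conjugated — not aromatic (cyclopentene ring).
Ring E is fully conjugated (every ring atom contributes a p orbital); 3 ring double bonds give 6 π electrons. That satisfies 4n+2 with n=1, so ring E is aromatic (benzene ring).
Ring F has three sp³ carbons, so it is not fully conjugated — not aromatic (cyclopentane ring).
Rings G and H form a fused bicyclic system (with one nitrogen) with 10 sp² atoms and 10 π electrons from ring double bonds. 10 = 4(2)+2, so the system is aromatic and both rings count as aromatic (quinoline).
Aromatic: A, B, C, E, G, H. Total: 6.

6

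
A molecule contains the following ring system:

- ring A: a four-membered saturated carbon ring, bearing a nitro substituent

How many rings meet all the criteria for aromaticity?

Ring A has only sp³ atoms, so it is not fully conjugated — not aromatic (cyclobutane).

0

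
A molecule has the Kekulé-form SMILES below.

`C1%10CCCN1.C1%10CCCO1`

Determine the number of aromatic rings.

0

The SMILES encodes a five-membered saturated ring of four carbons and one N–H nitrogen; a five-membered saturated ring of four carbons and one oxygen.
The 5-membered ring with one N–H has only sp³ atoms, so it is not fully conjugated — not aromatic (pyrrolidine).
The 5-membered ring with one oxygen has only sp³ atoms, so it is not fully conjugated — not aromatic (tetrahydrofuran).
None of the rings are aromatic. Total: 0.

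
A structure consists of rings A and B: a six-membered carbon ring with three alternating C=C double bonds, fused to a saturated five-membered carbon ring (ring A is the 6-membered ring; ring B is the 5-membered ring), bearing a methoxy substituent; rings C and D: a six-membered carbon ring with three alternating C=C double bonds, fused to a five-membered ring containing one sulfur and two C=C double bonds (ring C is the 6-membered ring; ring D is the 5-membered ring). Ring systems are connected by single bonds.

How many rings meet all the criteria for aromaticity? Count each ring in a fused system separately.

3

Ring A is fully conjugated (every ring atom contributes a p orbital); 3 ring double bonds give 6 π electrons. 6 = 4(1)+2, so ring A is aromatic (benzene ring).
Ring B has three sp³ carbons, so it is not fully conjugated — not aromatic (cyclopentane ring).
Rings C and D form a fused bicyclic system (with one sulfur) with 9 sp² atoms and 10 π electrons from ring double bonds plus a heteroatom lone pair. 10 = 4(2)+2, so the system is aromatic and both rings count as aromatic (benzothiophene).
Aromatic: A, C, D. Total: 3.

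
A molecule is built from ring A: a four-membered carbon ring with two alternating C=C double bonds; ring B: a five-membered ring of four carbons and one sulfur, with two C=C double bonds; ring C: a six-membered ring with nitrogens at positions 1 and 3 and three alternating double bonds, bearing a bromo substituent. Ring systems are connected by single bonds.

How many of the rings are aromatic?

Ring A has only sp² ring atoms; a planar conformation would have a fully conjugated π system of 4 electrons. But 4 = 4(1), which is 4n not 4n+2, so ring A is not aromatic (cyclobutadiene) — cyclobutadiene is antiaromatic and distorts to a rectangle.
Ring B is fully conjugated (every ring atom contributes a p orbital); 2 ring double bonds (4 π electrons) plus a heteroatom lone pair (2) give 6 π electrons. Since 6 = 4n+2 (n=1), ring B is aromatic (thiophene).
Ring C is fully conjugated (every ring atom contributes a p orbital); 3 ring double bonds give 6 π electrons. That satisfies 4n+2 with n=1, so ring C is aromatic (pyrimidine).
Aromatic: B, C. Total: 2.

2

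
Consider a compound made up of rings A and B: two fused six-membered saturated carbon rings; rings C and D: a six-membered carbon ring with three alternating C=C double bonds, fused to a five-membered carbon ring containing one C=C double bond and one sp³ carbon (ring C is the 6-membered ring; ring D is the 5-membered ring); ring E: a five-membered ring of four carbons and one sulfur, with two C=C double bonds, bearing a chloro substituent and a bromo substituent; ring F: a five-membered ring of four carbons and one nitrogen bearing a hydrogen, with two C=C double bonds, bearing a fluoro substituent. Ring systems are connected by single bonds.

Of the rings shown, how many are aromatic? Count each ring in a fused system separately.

Ring A has only sp³ atoms, so it is not fully conjugated — not aromatic (cyclohexane ring).
Ring B has only sp³ atoms, so it is not fully conjugated — not aromatic (cyclohexane ring).
Ring C has a continuous p-orbital overlap around the ring; 3 ring double bonds give 6 π electrons. That satisfies 4n+2 with n=1, so ring C is aromatic (benzene ring).
Ring D has one sp³ carbon, so it is not fully conjugated — not aromatic (cyclopentene ring).
Ring E is planar and fully conjugated; 2 ring double bonds (4 π electrons) plus a heteroatom lone pair (2) give 6 π electrons. That satisfies 4n+2 with n=1, so ring E is aromatic (thiophene).
Ring F is planar and fully conjugated; 2 ring double bonds (4 π electrons) plus a heteroatom lone pair (2) give 6 π electrons. 6 = 4(1)+2, so ring F is aromatic (pyrrole).
Aromatic: C, E, F. Total: 3.

3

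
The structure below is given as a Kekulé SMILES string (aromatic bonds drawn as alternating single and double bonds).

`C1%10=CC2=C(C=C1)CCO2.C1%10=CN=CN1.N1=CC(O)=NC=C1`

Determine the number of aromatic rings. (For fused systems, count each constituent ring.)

3

The SMILES encodes a six-membered carbon ring with three alternating C=C double bonds, fused to a five-membered ring containing one oxygen and two sp³ carbons; a five-membered ring with nitrogens at positions 1 and 3 (one bearing H, one in a C=N bond) and two double bonds; a six-membered ring with nitrogens at positions 1 and 4 and three alternating double bonds.
The 6-membered ring has a continuous p-orbital overlap around the ring; 3 ring double bonds give 6 π electrons. Since 6 = 4n+2 (n=1), it is aromatic (benzene ring).
The 5-membered ring with one oxygen has two sp³ carbons, so it is not fully conjugated — not aromatic (oxolane ring).
The 5-membered ring with two nitrogens (one N–H, one =N–) has a continuous p-orbital overlap around the ring; 2 ring double bonds (4 π electrons) plus a heteroatom lone pair (2) give 6 π electrons. 6 = 4(1)+2, so it is aromatic (imidazole).
The 6-membered ring with two nitrogens (1,4) is planar and fully conjugated; 3 ring double bonds give 6 π electrons. Since 6 = 4n+2 (n=1), it is aromatic (pyrazine).
3 of the 4 rings are aromatic. Total: 3.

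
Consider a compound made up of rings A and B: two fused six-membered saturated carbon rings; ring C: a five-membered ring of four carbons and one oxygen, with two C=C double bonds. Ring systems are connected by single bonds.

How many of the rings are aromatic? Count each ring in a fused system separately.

Ring A has only sp³ atoms, so it is not fully conjugated — not aromatic (cyclohexane ring).
Ring B has only sp³ atoms, so it is not fully conjugated — not aromatic (cyclohexane ring).
Ring C has a continuous p-orbital overlap around the ring; 2 ring double bonds (4 π electrons) plus a heteroatom lone pair (2) give 6 π electrons. Since 6 = 4n+2 (n=1), ring C is aromatic (furan).
Aromatic: C. Total: 1.

1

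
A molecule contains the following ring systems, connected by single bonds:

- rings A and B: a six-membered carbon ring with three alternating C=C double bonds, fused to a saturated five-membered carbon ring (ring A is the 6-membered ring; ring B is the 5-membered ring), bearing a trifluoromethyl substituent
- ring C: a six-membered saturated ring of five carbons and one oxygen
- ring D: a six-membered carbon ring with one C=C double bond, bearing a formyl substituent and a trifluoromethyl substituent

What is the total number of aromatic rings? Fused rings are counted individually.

1

Ring A has a continuous p-orbital overlap around the ring; 3 ring double bonds give 6 π electrons. Since 6 = 4n+2 (n=1), ring A is aromatic (benzene ring).
Ring B has three sp³ carbons, so it is not fully conjugated — not aromatic (cyclopentane ring).
Ring C has only sp³ atoms, so it is not fully conjugated — not aromatic (tetrahydropyran).
Ring D has four sp³ carbons, so it is not fully conjugated — not aromatic (cyclohexene).
Aromatic: A. Total: 1.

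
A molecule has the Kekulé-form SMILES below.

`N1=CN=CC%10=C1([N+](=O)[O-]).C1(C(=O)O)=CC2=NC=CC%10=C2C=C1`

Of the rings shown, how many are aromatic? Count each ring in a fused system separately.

3

The SMILES encodes a six-membered ring with nitrogens at positions 1 and 3 and three alternating double bonds; two fused six-membered rings, each with three alternating double bonds; one ring is all carbon and the other has one ring nitrogen.
The 6-membered ring with two nitrogens (1,3) is planar and fully conjugated; 3 ring double bonds give 6 π electrons. 6 = 4(1)+2, so it is aromatic (pyrimidine).
The fused 6/6-membered bicyclic (with one nitrogen) is a single π system with 10 sp² atoms and 10 π electrons from ring double bonds. 10 = 4(2)+2, so the system is aromatic and both rings count as aromatic (quinoline).
3 of the 3 rings are aromatic. Total: 3.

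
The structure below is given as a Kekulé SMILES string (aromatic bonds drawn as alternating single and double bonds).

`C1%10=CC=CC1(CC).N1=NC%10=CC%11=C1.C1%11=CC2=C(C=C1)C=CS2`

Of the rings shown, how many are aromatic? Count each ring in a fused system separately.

The SMILES encodes a five-membered carbon ring with two conjugated C=C double bonds and one sp³ carbon; a six-membered ring with two adjacent nitrogens and three alternating double bonds; a six-membered carbon ring with three alternating C=C double bonds, fused to a five-membered ring containing one sulfur and two C=C double bonds.
The 5-membered ring has one sp³ carbon, so it is not fully conjugated — not aromatic (cyclopentadiene).
The 6-membered ring with two nitrogens (1,2) has a continuous p-orbital overlap around the ring; 3 ring double bonds give 6 π electrons. That satisfies 4n+2 with n=1, so it is aromatic (pyridazine).
The fused 6/5-membered bicyclic (with one sulfur) is a single π system with 9 sp² atoms and 10 π electrons from ring double bonds plus a heteroatom lone pair. 10 = 4(2)+2, so the system is aromatic and both rings count as aromatic (benzothiophene).
3 of the 4 rings are aromatic. Total: 3.

3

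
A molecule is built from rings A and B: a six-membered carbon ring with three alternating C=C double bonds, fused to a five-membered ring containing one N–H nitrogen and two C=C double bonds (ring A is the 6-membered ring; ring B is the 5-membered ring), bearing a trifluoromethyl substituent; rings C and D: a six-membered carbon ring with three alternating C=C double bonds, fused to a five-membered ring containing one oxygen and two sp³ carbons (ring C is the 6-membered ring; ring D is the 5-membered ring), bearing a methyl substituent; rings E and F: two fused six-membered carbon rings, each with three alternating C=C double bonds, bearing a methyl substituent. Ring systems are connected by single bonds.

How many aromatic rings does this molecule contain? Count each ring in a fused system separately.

Rings A and B form a fused bicyclic system (with one N–H) with 9 sp² atoms and 10 π electrons from ring double bonds plus a heteroatom lone pair. 10 = 4(2)+2, so the system is aromatic and both rings count as aromatic (indole).
Ring C has a continuous p-orbital overlap around the ring; 3 ring double bonds give 6 π electrons. Since 6 = 4n+2 (n=1), ring C is aromatic (benzene ring).
Ring D has two sp³ carbons, so it is not fully conjugated — not aromatic (oxolane ring).
Rings E and F form a fused bicyclic system with 10 sp² atoms and 10 π electrons from ring double bonds. 10 = 4(2)+2, so the system is aromatic and both rings count as aromatic (naphthalene).
Aromatic: A, B, C, E, F. Total: 5.

5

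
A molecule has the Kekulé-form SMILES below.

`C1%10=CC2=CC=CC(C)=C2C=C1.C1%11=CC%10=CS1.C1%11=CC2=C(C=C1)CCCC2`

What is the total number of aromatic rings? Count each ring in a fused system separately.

The SMILES encodes two fused six-membered carbon rings, each with three alternating C=C double bonds; a five-membered ring of four carbons and one sulfur, with two C=C double bonds; a six-membered carbon ring with three alternating C=C double bonds, fused to a saturated six-membered carbon ring.
The fused 6/6-membered bicyclic is a single π system with 10 sp² atoms and 10 π electrons from ring double bonds. 10 = 4(2)+2, so the system is aromatic and both rings count as aromatic (naphthalene).
The 5-membered ring with one sulfur has a continuous p-orbital overlap around the ring; 2 ring double bonds (4 π electrons) plus a heteroatom lone pair (2) give 6 π electrons. 6 = 4(1)+2, so it is aromatic (thiophene).
The 6-membered ring is planar and fully conjugated; 3 ring double bonds give 6 π electrons. Since 6 = 4n+2 (n=1), it is aromatic (benzene ring).
The second 6-membered ring has four sp³ carbons, so it is not fully conjugated — not aromatic (cyclohexane ring).
4 of the 5 rings are aromatic. Total: 4.

4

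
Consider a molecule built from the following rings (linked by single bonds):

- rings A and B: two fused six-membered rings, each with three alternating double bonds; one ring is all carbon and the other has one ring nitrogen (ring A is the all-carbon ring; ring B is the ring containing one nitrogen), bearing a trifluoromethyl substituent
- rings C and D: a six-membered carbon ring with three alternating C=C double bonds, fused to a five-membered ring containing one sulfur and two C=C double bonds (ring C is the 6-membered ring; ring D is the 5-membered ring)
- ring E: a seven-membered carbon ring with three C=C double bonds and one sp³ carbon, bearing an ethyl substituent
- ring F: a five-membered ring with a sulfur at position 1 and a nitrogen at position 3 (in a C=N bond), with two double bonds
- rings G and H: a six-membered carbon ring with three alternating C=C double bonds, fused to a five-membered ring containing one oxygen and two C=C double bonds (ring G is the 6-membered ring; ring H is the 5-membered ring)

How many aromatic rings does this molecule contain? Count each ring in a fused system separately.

Rings A and B form a fused bicyclic system (with one nitrogen) with 10 sp² atoms and 10 π electrons from ring double bonds. 10 = 4(2)+2, so the system is aromatic and both rings count as aromatic (quinoline).
Rings C and D form a fused bicyclic system (with one sulfur) with 9 sp² atoms and 10 π electrons from ring double bonds plus a heteroatom lone pair. 10 = 4(2)+2, so the system is aromatic and both rings count as aromatic (benzothiophene).
Ring E has one sp³ carbon, so it is not fully conjugated — not aromatic (cycloheptatriene).
Ring F is fully conjugated (every ring atom contributes a p orbital); 2 ring double bonds (4 π electrons) plus a heteroatom lone pair (2) give 6 π electrons. 6 = 4(1)+2, so ring F is aromatic (thiazole).
Rings G and H form a fused bicyclic system (with one oxygen) with 9 sp² atoms and 10 π electrons from ring double bonds plus a heteroatom lone pair. 10 = 4(2)+2, so the system is aromatic and both rings count as aromatic (benzofuran).
Aromatic: A, B, C, D, F, G, H. Total: 7.

7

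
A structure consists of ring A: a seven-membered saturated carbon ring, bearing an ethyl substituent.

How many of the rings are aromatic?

Ring A has only sp³ atoms, so it is not fully conjugated — not aromatic (cycloheptane).

0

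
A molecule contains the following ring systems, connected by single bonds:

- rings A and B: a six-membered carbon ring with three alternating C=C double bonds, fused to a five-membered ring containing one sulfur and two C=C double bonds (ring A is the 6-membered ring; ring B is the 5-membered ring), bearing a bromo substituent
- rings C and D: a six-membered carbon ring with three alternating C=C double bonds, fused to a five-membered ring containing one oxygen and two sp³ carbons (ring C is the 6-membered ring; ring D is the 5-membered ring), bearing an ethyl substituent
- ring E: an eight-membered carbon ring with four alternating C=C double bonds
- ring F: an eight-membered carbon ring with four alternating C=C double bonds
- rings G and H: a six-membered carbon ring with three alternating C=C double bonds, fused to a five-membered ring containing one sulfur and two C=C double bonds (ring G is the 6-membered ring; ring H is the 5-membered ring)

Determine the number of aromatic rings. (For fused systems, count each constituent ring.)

Rings A and B form a fused bicyclic system (with one sulfur) with 9 sp² atoms and 10 π electrons from ring double bonds plus a heteroatom lone pair. 10 = 4(2)+2, so the system is aromatic and both rings count as aromatic (benzothiophene).
Ring C has a continuous p-orbital overlap around the ring; 3 ring double bonds give 6 π electrons. That satisfies 4n+2 with n=1, so ring C is aromatic (benzene ring).
Ring D has two sp³ carbons, so it is not fully conjugated — not aromatic (oxolane ring).
Ring E has only sp² ring atoms; a planar conformation would have a fully conjugated π system of 8 electrons. But 8 = 4(2), which is 4n not 4n+2, so ring E is not aromatic (cyclooctatetraene) — cyclooctatetraene distorts into a non-planar tub to avoid antiaromaticity.
Ring F has only sp² ring atoms; a planar conformation would have a fully conjugated π system of 8 electrons. But 8 = 4(2), which is 4n not 4n+2, so ring F is not aromatic (cyclooctatetraene) — cyclooctatetraene distorts into a non-planar tub to avoid antiaromaticity.
Rings G and H form a fused bicyclic system (with one sulfur) with 9 sp² atoms and 10 π electrons from ring double bonds plus a heteroatom lone pair. 10 = 4(2)+2, so the system is aromatic and both rings count as aromatic (benzothiophene).
Aromatic: A, B, C, G, H. Total: 5.

5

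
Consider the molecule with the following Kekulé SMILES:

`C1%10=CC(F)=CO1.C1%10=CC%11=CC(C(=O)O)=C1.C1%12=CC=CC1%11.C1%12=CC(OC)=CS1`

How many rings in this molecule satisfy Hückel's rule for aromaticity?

The SMILES encodes a five-membered ring of four carbons and one oxygen, with two C=C double bonds; a six-membered carbon ring with three alternating C=C double bonds; a five-membered carbon ring with two conjugated C=C double bonds and one sp³ carbon; a five-membered ring of four carbons and one sulfur, with two C=C double bonds.
The 5-membered ring with one oxygen is fully conjugated (every ring atom contributes a p orbital); 2 ring double bonds (4 π electrons) plus a heteroatom lone pair (2) give 6 π electrons. That satisfies 4n+2 with n=1, so it is aromatic (furan).
The 6-membered ring has a continuous p-orbital overlap around the ring; 3 ring double bonds give 6 π electrons. 6 = 4(1)+2, so it is aromatic (benzene).
The 5-membered ring has one sp³ carbon, so it is not fully conjugated — not aromatic (cyclopentadiene).
The 5-membered ring with one sulfur is planar and fully conjugated; 2 ring double bonds (4 π electrons) plus a heteroatom lone pair (2) give 6 π electrons. 6 = 4(1)+2, so it is aromatic (thiophene).
3 of the 4 rings are aromatic. Total: 3.

3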